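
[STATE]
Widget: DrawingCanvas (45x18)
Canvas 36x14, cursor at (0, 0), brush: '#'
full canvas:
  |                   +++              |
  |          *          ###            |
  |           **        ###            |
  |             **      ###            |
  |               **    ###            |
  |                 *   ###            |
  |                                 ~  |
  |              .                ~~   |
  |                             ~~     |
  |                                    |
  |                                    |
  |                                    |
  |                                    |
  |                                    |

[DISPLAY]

+                  +++                       
          *          ###                     
           **        ###                     
             **      ###                     
               **    ###                     
                 *   ###                     
                                 ~           
              .                ~~            
                             ~~              
                                             
                                             
                                             
                                             
                                             
                                             
                                             
                                             
                                             


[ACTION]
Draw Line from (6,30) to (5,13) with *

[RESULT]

+                  +++                       
          *          ###                     
           **        ###                     
             **      ###                     
               **    ###                     
             *********##                     
                      *********  ~           
              .                ~~            
                             ~~              
                                             
                                             
                                             
                                             
                                             
                                             
                                             
                                             
                                             


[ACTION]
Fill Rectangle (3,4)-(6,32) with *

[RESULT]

+                  +++                       
          *          ###                     
           **        ###                     
    *****************************            
    *****************************            
    *****************************            
    *****************************~           
              .                ~~            
                             ~~              
                                             
                                             
                                             
                                             
                                             
                                             
                                             
                                             
                                             


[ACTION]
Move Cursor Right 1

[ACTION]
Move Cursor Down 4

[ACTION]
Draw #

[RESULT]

                   +++                       
          *          ###                     
           **        ###                     
    *****************************            
 #  *****************************            
    *****************************            
    *****************************~           
              .                ~~            
                             ~~              
                                             
                                             
                                             
                                             
                                             
                                             
                                             
                                             
                                             


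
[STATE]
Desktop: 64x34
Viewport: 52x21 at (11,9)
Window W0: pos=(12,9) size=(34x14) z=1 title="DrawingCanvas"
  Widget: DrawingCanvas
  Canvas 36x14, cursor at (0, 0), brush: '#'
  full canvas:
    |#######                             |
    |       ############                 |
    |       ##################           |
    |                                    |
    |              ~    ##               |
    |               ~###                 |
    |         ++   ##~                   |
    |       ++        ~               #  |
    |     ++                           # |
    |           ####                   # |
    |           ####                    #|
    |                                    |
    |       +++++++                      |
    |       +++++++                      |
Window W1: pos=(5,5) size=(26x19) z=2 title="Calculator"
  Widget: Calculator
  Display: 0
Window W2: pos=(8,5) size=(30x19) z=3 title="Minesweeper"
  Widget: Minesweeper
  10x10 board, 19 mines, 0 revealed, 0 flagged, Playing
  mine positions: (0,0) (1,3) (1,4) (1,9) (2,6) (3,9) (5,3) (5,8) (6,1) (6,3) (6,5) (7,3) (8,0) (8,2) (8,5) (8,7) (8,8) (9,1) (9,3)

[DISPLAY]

■■■■■■■■                  ┃━━━━━━━┓                 
■■■■■■■■                  ┃       ┃                 
■■■■■■■■                  ┃───────┨                 
■■■■■■■■                  ┃       ┃                 
■■■■■■■■                  ┃       ┃                 
■■■■■■■■                  ┃       ┃                 
■■■■■■■■                  ┃       ┃                 
■■■■■■■■                  ┃       ┃                 
■■■■■■■■                  ┃       ┃                 
                          ┃       ┃                 
                          ┃       ┃                 
                          ┃       ┃                 
                          ┃       ┃                 
                          ┃━━━━━━━┛                 
━━━━━━━━━━━━━━━━━━━━━━━━━━┛                         
                                                    
                                                    
                                                    
                                                    
                                                    
                                                    


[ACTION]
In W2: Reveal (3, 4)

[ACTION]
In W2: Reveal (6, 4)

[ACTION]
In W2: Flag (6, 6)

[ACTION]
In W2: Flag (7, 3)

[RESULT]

1■■■■■■■                  ┃━━━━━━━┓                 
1222■■■■                  ┃       ┃                 
   111■■                  ┃───────┨                 
111  1■■                  ┃       ┃                 
3■3111■■                  ┃       ┃                 
■■4■⚑■■■                  ┃       ┃                 
■⚑■■■■■■                  ┃       ┃                 
■■■■■■■■                  ┃       ┃                 
■■■■■■■■                  ┃       ┃                 
                          ┃       ┃                 
                          ┃       ┃                 
                          ┃       ┃                 
                          ┃       ┃                 
                          ┃━━━━━━━┛                 
━━━━━━━━━━━━━━━━━━━━━━━━━━┛                         
                                                    
                                                    
                                                    
                                                    
                                                    
                                                    


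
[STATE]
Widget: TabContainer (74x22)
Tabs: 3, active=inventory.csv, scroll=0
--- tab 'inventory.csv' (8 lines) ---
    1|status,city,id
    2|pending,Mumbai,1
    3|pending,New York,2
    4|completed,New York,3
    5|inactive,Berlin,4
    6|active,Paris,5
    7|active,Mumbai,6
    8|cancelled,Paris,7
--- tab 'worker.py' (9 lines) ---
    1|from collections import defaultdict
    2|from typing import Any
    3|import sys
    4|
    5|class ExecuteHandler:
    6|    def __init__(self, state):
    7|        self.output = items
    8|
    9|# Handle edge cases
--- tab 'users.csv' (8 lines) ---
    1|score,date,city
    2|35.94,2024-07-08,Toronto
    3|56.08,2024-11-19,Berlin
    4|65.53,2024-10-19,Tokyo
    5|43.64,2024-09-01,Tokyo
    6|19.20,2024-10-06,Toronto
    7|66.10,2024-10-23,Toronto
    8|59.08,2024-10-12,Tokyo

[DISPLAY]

[inventory.csv]│ worker.py │ users.csv                                    
──────────────────────────────────────────────────────────────────────────
status,city,id                                                            
pending,Mumbai,1                                                          
pending,New York,2                                                        
completed,New York,3                                                      
inactive,Berlin,4                                                         
active,Paris,5                                                            
active,Mumbai,6                                                           
cancelled,Paris,7                                                         
                                                                          
                                                                          
                                                                          
                                                                          
                                                                          
                                                                          
                                                                          
                                                                          
                                                                          
                                                                          
                                                                          
                                                                          


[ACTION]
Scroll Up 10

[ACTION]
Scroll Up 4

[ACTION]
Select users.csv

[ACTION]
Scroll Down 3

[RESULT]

 inventory.csv │ worker.py │[users.csv]                                   
──────────────────────────────────────────────────────────────────────────
65.53,2024-10-19,Tokyo                                                    
43.64,2024-09-01,Tokyo                                                    
19.20,2024-10-06,Toronto                                                  
66.10,2024-10-23,Toronto                                                  
59.08,2024-10-12,Tokyo                                                    
                                                                          
                                                                          
                                                                          
                                                                          
                                                                          
                                                                          
                                                                          
                                                                          
                                                                          
                                                                          
                                                                          
                                                                          
                                                                          
                                                                          
                                                                          


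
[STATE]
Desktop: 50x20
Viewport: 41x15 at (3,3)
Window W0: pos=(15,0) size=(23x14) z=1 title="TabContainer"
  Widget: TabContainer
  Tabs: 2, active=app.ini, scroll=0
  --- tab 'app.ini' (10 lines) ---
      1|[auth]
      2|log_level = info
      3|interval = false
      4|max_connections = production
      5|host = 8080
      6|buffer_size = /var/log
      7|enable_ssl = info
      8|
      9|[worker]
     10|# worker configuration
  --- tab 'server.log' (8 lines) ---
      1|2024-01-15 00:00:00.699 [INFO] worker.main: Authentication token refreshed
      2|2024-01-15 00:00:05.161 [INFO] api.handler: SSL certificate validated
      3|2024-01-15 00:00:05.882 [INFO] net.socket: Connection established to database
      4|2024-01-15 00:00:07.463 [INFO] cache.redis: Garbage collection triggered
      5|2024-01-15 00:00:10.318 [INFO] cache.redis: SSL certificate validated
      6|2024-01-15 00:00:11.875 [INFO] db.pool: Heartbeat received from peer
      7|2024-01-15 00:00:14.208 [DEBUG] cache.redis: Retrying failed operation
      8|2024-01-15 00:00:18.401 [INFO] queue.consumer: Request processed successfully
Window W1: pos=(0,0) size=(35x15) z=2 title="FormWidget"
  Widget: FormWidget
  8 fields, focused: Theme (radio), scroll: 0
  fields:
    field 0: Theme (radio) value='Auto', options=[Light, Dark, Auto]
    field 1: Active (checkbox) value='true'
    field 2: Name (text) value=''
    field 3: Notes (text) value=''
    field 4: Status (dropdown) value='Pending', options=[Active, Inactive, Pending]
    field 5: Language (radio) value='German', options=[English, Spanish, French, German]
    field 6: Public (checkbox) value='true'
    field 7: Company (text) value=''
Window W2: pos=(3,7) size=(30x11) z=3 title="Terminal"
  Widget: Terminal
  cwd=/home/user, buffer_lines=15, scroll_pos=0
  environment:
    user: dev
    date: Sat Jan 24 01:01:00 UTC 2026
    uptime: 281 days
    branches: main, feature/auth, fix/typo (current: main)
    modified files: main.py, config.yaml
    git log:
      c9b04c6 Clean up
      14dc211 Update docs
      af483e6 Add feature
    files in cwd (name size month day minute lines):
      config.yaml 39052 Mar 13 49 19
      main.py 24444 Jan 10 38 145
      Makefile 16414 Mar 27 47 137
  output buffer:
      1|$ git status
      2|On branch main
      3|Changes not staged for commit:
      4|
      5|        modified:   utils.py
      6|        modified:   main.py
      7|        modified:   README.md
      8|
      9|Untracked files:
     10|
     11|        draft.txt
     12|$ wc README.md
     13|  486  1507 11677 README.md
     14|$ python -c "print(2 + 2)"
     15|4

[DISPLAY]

Theme:      ( ) Light  ( ) Dark┃og┃      
Active:     [x]                ┃──┃      
Name:       [                 ]┃  ┃      
Notes:      [                 ]┃  ┃      
┏━━━━━━━━━━━━━━━━━━━━━━━━━━━━┓]┃  ┃      
┃ Terminal                   ┃p┃ro┃      
┠────────────────────────────┨ ┃  ┃      
┃$ git status                ┃]┃lo┃      
┃On branch main              ┃ ┃  ┃      
┃Changes not staged for commi┃ ┃  ┃      
┃                            ┃ ┃━━┛      
┃        modified:   utils.py┃━┛         
┃        modified:   main.py ┃           
┃        modified:   README.m┃           
┗━━━━━━━━━━━━━━━━━━━━━━━━━━━━┛           


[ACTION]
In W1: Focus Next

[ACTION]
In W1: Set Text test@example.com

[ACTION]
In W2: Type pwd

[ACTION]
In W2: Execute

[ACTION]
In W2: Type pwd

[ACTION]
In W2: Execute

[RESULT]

Theme:      ( ) Light  ( ) Dark┃og┃      
Active:     [x]                ┃──┃      
Name:       [                 ]┃  ┃      
Notes:      [                 ]┃  ┃      
┏━━━━━━━━━━━━━━━━━━━━━━━━━━━━┓]┃  ┃      
┃ Terminal                   ┃p┃ro┃      
┠────────────────────────────┨ ┃  ┃      
┃$ python -c "print(2 + 2)"  ┃]┃lo┃      
┃4                           ┃ ┃  ┃      
┃$ pwd                       ┃ ┃  ┃      
┃/home/user                  ┃ ┃━━┛      
┃$ pwd                       ┃━┛         
┃/home/user                  ┃           
┃$ █                         ┃           
┗━━━━━━━━━━━━━━━━━━━━━━━━━━━━┛           


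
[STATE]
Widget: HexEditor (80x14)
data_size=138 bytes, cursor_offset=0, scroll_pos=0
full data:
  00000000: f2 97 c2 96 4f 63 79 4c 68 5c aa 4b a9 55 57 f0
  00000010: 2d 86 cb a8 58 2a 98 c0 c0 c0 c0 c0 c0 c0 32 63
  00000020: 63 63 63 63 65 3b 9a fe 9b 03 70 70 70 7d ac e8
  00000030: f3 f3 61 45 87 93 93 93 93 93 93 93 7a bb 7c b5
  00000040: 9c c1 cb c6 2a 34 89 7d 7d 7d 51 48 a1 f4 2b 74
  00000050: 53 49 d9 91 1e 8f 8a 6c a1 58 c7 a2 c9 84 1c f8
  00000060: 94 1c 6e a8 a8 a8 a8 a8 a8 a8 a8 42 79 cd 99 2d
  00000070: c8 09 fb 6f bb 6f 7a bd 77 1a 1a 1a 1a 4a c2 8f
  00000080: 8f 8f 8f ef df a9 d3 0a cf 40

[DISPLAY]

00000000  F2 97 c2 96 4f 63 79 4c  68 5c aa 4b a9 55 57 f0  |....OcyLh\.K.UW.|  
00000010  2d 86 cb a8 58 2a 98 c0  c0 c0 c0 c0 c0 c0 32 63  |-...X*........2c|  
00000020  63 63 63 63 65 3b 9a fe  9b 03 70 70 70 7d ac e8  |cccce;....ppp}..|  
00000030  f3 f3 61 45 87 93 93 93  93 93 93 93 7a bb 7c b5  |..aE........z.|.|  
00000040  9c c1 cb c6 2a 34 89 7d  7d 7d 51 48 a1 f4 2b 74  |....*4.}}}QH..+t|  
00000050  53 49 d9 91 1e 8f 8a 6c  a1 58 c7 a2 c9 84 1c f8  |SI.....l.X......|  
00000060  94 1c 6e a8 a8 a8 a8 a8  a8 a8 a8 42 79 cd 99 2d  |..n........By..-|  
00000070  c8 09 fb 6f bb 6f 7a bd  77 1a 1a 1a 1a 4a c2 8f  |...o.oz.w....J..|  
00000080  8f 8f 8f ef df a9 d3 0a  cf 40                    |.........@      |  
                                                                                
                                                                                
                                                                                
                                                                                
                                                                                


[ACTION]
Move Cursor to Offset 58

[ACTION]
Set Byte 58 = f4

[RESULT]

00000000  f2 97 c2 96 4f 63 79 4c  68 5c aa 4b a9 55 57 f0  |....OcyLh\.K.UW.|  
00000010  2d 86 cb a8 58 2a 98 c0  c0 c0 c0 c0 c0 c0 32 63  |-...X*........2c|  
00000020  63 63 63 63 65 3b 9a fe  9b 03 70 70 70 7d ac e8  |cccce;....ppp}..|  
00000030  f3 f3 61 45 87 93 93 93  93 93 F4 93 7a bb 7c b5  |..aE........z.|.|  
00000040  9c c1 cb c6 2a 34 89 7d  7d 7d 51 48 a1 f4 2b 74  |....*4.}}}QH..+t|  
00000050  53 49 d9 91 1e 8f 8a 6c  a1 58 c7 a2 c9 84 1c f8  |SI.....l.X......|  
00000060  94 1c 6e a8 a8 a8 a8 a8  a8 a8 a8 42 79 cd 99 2d  |..n........By..-|  
00000070  c8 09 fb 6f bb 6f 7a bd  77 1a 1a 1a 1a 4a c2 8f  |...o.oz.w....J..|  
00000080  8f 8f 8f ef df a9 d3 0a  cf 40                    |.........@      |  
                                                                                
                                                                                
                                                                                
                                                                                
                                                                                


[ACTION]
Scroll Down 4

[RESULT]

00000040  9c c1 cb c6 2a 34 89 7d  7d 7d 51 48 a1 f4 2b 74  |....*4.}}}QH..+t|  
00000050  53 49 d9 91 1e 8f 8a 6c  a1 58 c7 a2 c9 84 1c f8  |SI.....l.X......|  
00000060  94 1c 6e a8 a8 a8 a8 a8  a8 a8 a8 42 79 cd 99 2d  |..n........By..-|  
00000070  c8 09 fb 6f bb 6f 7a bd  77 1a 1a 1a 1a 4a c2 8f  |...o.oz.w....J..|  
00000080  8f 8f 8f ef df a9 d3 0a  cf 40                    |.........@      |  
                                                                                
                                                                                
                                                                                
                                                                                
                                                                                
                                                                                
                                                                                
                                                                                
                                                                                


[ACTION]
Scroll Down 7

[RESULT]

00000080  8f 8f 8f ef df a9 d3 0a  cf 40                    |.........@      |  
                                                                                
                                                                                
                                                                                
                                                                                
                                                                                
                                                                                
                                                                                
                                                                                
                                                                                
                                                                                
                                                                                
                                                                                
                                                                                


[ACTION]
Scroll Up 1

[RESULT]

00000070  c8 09 fb 6f bb 6f 7a bd  77 1a 1a 1a 1a 4a c2 8f  |...o.oz.w....J..|  
00000080  8f 8f 8f ef df a9 d3 0a  cf 40                    |.........@      |  
                                                                                
                                                                                
                                                                                
                                                                                
                                                                                
                                                                                
                                                                                
                                                                                
                                                                                
                                                                                
                                                                                
                                                                                


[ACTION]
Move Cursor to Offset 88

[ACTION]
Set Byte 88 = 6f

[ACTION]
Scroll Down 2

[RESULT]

00000080  8f 8f 8f ef df a9 d3 0a  cf 40                    |.........@      |  
                                                                                
                                                                                
                                                                                
                                                                                
                                                                                
                                                                                
                                                                                
                                                                                
                                                                                
                                                                                
                                                                                
                                                                                
                                                                                


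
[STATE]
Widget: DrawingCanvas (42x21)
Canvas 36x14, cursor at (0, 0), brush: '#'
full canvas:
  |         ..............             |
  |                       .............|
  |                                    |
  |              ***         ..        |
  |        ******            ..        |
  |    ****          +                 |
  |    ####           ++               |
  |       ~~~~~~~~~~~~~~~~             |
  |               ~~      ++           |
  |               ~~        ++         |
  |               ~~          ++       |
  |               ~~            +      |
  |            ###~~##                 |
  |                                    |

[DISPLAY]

+        ..............                   
                       .............      
                                          
              ***         ..              
        ******            ..              
    ****          +                       
    ####           ++                     
       ~~~~~~~~~~~~~~~~                   
               ~~      ++                 
               ~~        ++               
               ~~          ++             
               ~~            +            
            ###~~##                       
                                          
                                          
                                          
                                          
                                          
                                          
                                          
                                          


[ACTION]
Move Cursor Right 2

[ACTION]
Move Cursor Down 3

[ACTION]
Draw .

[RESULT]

         ..............                   
                       .............      
                                          
  .           ***         ..              
        ******            ..              
    ****          +                       
    ####           ++                     
       ~~~~~~~~~~~~~~~~                   
               ~~      ++                 
               ~~        ++               
               ~~          ++             
               ~~            +            
            ###~~##                       
                                          
                                          
                                          
                                          
                                          
                                          
                                          
                                          


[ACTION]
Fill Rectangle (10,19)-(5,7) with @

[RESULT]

         ..............                   
                       .............      
                                          
  .           ***         ..              
        ******            ..              
    ***@@@@@@@@@@@@@                      
    ###@@@@@@@@@@@@@+                     
       @@@@@@@@@@@@@~~~                   
       @@@@@@@@@@@@@   ++                 
       @@@@@@@@@@@@@     ++               
       @@@@@@@@@@@@@       ++             
               ~~            +            
            ###~~##                       
                                          
                                          
                                          
                                          
                                          
                                          
                                          
                                          


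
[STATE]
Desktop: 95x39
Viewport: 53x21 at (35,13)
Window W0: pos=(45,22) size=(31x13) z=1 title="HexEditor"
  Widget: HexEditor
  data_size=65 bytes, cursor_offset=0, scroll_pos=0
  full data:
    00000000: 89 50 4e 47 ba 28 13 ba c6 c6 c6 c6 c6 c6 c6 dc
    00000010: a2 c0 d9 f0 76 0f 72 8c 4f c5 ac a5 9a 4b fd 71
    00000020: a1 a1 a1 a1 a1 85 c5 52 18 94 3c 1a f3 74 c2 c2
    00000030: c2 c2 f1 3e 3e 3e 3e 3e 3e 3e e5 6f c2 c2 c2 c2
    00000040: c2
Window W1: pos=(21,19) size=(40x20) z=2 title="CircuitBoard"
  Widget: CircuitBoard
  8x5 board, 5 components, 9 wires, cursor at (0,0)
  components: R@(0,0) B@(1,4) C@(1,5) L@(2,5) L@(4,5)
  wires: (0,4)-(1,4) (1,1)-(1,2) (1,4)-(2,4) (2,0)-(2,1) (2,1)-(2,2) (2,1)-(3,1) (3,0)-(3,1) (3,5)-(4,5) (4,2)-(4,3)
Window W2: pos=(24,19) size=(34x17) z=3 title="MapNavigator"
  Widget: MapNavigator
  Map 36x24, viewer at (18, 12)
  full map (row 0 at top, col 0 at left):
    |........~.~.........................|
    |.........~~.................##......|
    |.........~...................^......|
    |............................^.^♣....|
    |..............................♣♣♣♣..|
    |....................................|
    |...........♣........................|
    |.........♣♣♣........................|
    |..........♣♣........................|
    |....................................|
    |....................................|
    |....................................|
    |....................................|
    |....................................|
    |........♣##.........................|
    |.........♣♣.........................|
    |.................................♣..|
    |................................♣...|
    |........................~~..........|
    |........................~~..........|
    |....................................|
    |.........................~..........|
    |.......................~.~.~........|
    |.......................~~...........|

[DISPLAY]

                                                     
                                                     
                                                     
                                                     
                                                     
                                                     
━━━━━━━━━━━━━━━━━━━━━━┓━━┓                           
tor                   ┃  ┃                           
──────────────────────┨──┨                           
......................┃  ┃━━━━━━━━━━━━━━┓            
......................┃  ┃              ┃            
......................┃  ┃──────────────┨            
......................┃  ┃ 4e 47 ba 28 1┃            
......................┃  ┃ d9 f0 76 0f 7┃            
......................┃  ┃ a1 a1 a1 85 c┃            
......@...............┃  ┃ f1 3e 3e 3e 3┃            
......................┃  ┃              ┃            
......................┃  ┃              ┃            
......................┃  ┃              ┃            
.....................♣┃  ┃              ┃            
....................♣.┃  ┃              ┃            


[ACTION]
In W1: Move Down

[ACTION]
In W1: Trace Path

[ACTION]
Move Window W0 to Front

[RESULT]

                                                     
                                                     
                                                     
                                                     
                                                     
                                                     
━━━━━━━━━━━━━━━━━━━━━━┓━━┓                           
tor                   ┃  ┃                           
──────────────────────┨──┨                           
..........┏━━━━━━━━━━━━━━━━━━━━━━━━━━━━━┓            
..........┃ HexEditor                   ┃            
..........┠─────────────────────────────┨            
..........┃00000000  89 50 4e 47 ba 28 1┃            
..........┃00000010  a2 c0 d9 f0 76 0f 7┃            
..........┃00000020  a1 a1 a1 a1 a1 85 c┃            
......@...┃00000030  c2 c2 f1 3e 3e 3e 3┃            
..........┃00000040  c2                 ┃            
..........┃                             ┃            
..........┃                             ┃            
..........┃                             ┃            
..........┃                             ┃            


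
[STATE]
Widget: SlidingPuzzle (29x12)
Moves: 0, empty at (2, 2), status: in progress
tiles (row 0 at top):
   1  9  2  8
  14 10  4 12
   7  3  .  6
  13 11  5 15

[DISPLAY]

┌────┬────┬────┬────┐        
│  1 │  9 │  2 │  8 │        
├────┼────┼────┼────┤        
│ 14 │ 10 │  4 │ 12 │        
├────┼────┼────┼────┤        
│  7 │  3 │    │  6 │        
├────┼────┼────┼────┤        
│ 13 │ 11 │  5 │ 15 │        
└────┴────┴────┴────┘        
Moves: 0                     
                             
                             


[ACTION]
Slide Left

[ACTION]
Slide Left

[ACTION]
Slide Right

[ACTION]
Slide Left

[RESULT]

┌────┬────┬────┬────┐        
│  1 │  9 │  2 │  8 │        
├────┼────┼────┼────┤        
│ 14 │ 10 │  4 │ 12 │        
├────┼────┼────┼────┤        
│  7 │  3 │  6 │    │        
├────┼────┼────┼────┤        
│ 13 │ 11 │  5 │ 15 │        
└────┴────┴────┴────┘        
Moves: 3                     
                             
                             


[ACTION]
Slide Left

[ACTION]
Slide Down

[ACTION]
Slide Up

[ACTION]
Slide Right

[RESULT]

┌────┬────┬────┬────┐        
│  1 │  9 │  2 │  8 │        
├────┼────┼────┼────┤        
│ 14 │ 10 │  4 │ 12 │        
├────┼────┼────┼────┤        
│  7 │  3 │    │  6 │        
├────┼────┼────┼────┤        
│ 13 │ 11 │  5 │ 15 │        
└────┴────┴────┴────┘        
Moves: 6                     
                             
                             


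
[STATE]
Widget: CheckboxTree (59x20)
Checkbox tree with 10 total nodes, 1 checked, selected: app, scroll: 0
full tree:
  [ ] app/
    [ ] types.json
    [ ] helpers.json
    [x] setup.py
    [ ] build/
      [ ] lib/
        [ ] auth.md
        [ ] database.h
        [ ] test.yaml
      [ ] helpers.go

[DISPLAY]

>[-] app/                                                  
   [ ] types.json                                          
   [ ] helpers.json                                        
   [x] setup.py                                            
   [ ] build/                                              
     [ ] lib/                                              
       [ ] auth.md                                         
       [ ] database.h                                      
       [ ] test.yaml                                       
     [ ] helpers.go                                        
                                                           
                                                           
                                                           
                                                           
                                                           
                                                           
                                                           
                                                           
                                                           
                                                           


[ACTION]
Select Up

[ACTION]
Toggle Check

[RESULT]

>[x] app/                                                  
   [x] types.json                                          
   [x] helpers.json                                        
   [x] setup.py                                            
   [x] build/                                              
     [x] lib/                                              
       [x] auth.md                                         
       [x] database.h                                      
       [x] test.yaml                                       
     [x] helpers.go                                        
                                                           
                                                           
                                                           
                                                           
                                                           
                                                           
                                                           
                                                           
                                                           
                                                           


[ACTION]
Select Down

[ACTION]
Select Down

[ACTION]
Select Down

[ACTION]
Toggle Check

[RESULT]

 [-] app/                                                  
   [x] types.json                                          
   [x] helpers.json                                        
>  [ ] setup.py                                            
   [x] build/                                              
     [x] lib/                                              
       [x] auth.md                                         
       [x] database.h                                      
       [x] test.yaml                                       
     [x] helpers.go                                        
                                                           
                                                           
                                                           
                                                           
                                                           
                                                           
                                                           
                                                           
                                                           
                                                           


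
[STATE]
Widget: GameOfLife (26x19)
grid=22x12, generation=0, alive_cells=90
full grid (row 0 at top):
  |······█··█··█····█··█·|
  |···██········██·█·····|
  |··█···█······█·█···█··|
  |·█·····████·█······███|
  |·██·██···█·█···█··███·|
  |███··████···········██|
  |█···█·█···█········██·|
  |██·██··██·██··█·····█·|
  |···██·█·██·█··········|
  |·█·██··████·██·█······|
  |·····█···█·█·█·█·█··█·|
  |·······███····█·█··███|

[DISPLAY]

Gen: 0                    
······█··█··█····█··█·    
···██········██·█·····    
··█···█······█·█···█··    
·█·····████·█······███    
·██·██···█·█···█··███·    
███··████···········██    
█···█·█···█········██·    
██·██··██·██··█·····█·    
···██·█·██·█··········    
·█·██··████·██·█······    
·····█···█·█·█·█·█··█·    
·······███····█·█··███    
                          
                          
                          
                          
                          
                          


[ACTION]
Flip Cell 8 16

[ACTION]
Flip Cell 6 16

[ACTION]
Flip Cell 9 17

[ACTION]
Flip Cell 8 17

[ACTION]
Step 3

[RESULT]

Gen: 3                    
···█··········███·····    
··███·········███·····    
··██·█··········█·····    
··█··██···············    
·····██···············    
·█·█·············███··    
··███·█·██·██···██····    
█·█··█····█··█··██·██·    
█··█·█·······█····██··    
·█·█····██·█··█·····█·    
···████·█·████·██···██    
········█·██·████·····    
                          
                          
                          
                          
                          
                          
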